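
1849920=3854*480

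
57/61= 57/61 = 0.93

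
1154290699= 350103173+804187526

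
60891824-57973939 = 2917885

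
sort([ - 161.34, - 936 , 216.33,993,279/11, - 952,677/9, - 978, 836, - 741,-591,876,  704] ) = [ - 978, - 952, - 936,  -  741,  -  591, - 161.34,279/11,677/9,216.33 , 704,836,876,  993] 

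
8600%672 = 536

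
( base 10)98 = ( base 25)3n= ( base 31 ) 35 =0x62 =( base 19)53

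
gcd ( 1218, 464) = 58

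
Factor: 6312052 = 2^2*37^1 * 42649^1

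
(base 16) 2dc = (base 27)103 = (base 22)1B6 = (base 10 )732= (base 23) 18j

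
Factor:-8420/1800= - 2^( - 1)*3^( - 2)*5^ ( - 1) * 421^1 = - 421/90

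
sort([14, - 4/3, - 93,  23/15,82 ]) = [ - 93,- 4/3, 23/15, 14,82 ]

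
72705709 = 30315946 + 42389763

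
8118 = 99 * 82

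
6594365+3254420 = 9848785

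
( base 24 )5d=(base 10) 133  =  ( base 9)157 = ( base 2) 10000101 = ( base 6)341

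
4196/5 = 839  +  1/5 = 839.20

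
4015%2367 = 1648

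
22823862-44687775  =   - 21863913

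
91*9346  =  850486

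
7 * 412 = 2884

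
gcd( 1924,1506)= 2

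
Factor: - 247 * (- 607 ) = 149929 = 13^1 * 19^1 * 607^1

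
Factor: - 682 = - 2^1 * 11^1*31^1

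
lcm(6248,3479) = 306152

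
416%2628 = 416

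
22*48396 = 1064712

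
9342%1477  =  480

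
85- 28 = 57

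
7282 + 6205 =13487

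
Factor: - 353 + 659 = 306 = 2^1*3^2*17^1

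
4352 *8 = 34816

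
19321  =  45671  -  26350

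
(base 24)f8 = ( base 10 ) 368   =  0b101110000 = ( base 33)B5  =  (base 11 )305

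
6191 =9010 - 2819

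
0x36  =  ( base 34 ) 1k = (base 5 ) 204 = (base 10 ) 54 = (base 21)2c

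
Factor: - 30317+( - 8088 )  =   - 38405 = - 5^1*7681^1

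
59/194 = 59/194 = 0.30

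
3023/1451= 3023/1451= 2.08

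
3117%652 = 509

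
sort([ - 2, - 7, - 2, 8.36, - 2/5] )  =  [ - 7, - 2, - 2, - 2/5, 8.36]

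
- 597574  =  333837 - 931411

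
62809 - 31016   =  31793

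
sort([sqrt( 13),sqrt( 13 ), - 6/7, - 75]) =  [ - 75, - 6/7,  sqrt( 13 ),sqrt( 13 )] 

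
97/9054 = 97/9054 = 0.01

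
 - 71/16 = -5 + 9/16 = -4.44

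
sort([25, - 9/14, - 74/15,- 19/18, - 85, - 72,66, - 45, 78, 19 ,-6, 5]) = [  -  85, - 72, - 45, - 6, - 74/15, - 19/18, - 9/14,5 , 19, 25, 66, 78]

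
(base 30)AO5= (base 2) 10010111111101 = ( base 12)5765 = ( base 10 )9725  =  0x25fd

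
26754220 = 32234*830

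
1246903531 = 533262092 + 713641439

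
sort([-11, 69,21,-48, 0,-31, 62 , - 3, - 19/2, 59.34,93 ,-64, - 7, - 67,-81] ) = [  -  81 , - 67, - 64,-48, - 31, - 11,  -  19/2,- 7, - 3, 0, 21,  59.34, 62, 69,93]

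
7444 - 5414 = 2030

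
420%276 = 144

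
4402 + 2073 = 6475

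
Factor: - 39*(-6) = 2^1*3^2*13^1=234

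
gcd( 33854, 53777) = 1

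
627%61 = 17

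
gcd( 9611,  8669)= 1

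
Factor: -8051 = -83^1 * 97^1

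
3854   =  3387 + 467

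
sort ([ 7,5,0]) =[ 0 , 5,7]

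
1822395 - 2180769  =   - 358374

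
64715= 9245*7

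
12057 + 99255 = 111312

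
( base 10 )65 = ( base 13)50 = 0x41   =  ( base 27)2B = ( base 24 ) 2h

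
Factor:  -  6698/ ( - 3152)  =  17/8 =2^ ( - 3)*17^1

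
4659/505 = 4659/505 = 9.23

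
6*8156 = 48936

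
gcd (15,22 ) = 1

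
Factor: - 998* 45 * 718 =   -  32245380=-2^2 * 3^2*5^1*359^1 * 499^1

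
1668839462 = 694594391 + 974245071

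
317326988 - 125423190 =191903798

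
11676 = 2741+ 8935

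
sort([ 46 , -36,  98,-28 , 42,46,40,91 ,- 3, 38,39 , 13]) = [ - 36 , - 28,-3,13, 38,  39, 40,42, 46, 46,  91 , 98 ]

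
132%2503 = 132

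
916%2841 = 916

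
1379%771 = 608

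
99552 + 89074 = 188626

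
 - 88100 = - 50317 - 37783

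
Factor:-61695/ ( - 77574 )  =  2^( - 1 )*3^2*5^1*7^( - 1)*457^1 * 1847^ ( - 1 ) = 20565/25858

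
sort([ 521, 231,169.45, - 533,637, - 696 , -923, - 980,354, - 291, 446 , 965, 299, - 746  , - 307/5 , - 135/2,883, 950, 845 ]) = [ - 980, - 923, - 746, - 696, -533, - 291 , - 135/2, - 307/5,169.45 , 231, 299,354,446 , 521,  637,845, 883, 950 , 965]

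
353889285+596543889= 950433174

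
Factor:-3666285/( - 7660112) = 2^(- 4 )*3^2*5^1*7^1* 41^( - 1)*103^1*113^1 * 11677^ (-1 ) 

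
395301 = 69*5729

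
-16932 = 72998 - 89930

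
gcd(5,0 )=5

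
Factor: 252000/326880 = 175/227 = 5^2 * 7^1*227^(-1 )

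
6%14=6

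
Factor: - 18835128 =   -  2^3*3^2*13^1 * 20123^1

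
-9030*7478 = -67526340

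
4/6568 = 1/1642 = 0.00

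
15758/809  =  15758/809 = 19.48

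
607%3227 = 607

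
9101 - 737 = 8364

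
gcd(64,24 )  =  8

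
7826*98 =766948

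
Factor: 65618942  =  2^1*41^1*800231^1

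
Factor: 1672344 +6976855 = 8649199 = 13^1*19^3*97^1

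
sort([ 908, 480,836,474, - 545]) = [ - 545,474, 480,  836, 908 ]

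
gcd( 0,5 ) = 5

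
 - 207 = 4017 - 4224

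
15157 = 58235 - 43078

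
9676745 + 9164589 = 18841334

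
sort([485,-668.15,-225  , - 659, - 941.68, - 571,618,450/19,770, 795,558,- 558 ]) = [-941.68, - 668.15, - 659,-571 ,-558 ,-225, 450/19, 485, 558,618,770, 795]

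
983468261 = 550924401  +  432543860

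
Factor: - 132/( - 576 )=11/48= 2^( - 4 ) * 3^( - 1)*11^1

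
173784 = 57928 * 3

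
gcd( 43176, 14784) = 168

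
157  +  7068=7225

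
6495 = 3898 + 2597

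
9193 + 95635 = 104828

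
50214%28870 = 21344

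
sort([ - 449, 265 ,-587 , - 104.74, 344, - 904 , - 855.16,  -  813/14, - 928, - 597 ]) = [ - 928,-904,-855.16, - 597, - 587, - 449, - 104.74 ,-813/14, 265,344] 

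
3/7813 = 3/7813 = 0.00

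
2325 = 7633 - 5308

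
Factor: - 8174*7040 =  - 2^8 * 5^1*11^1*61^1 * 67^1 = - 57544960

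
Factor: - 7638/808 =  - 3819/404 = - 2^ ( - 2)*3^1*19^1*  67^1*101^( - 1 )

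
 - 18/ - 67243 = 18/67243= 0.00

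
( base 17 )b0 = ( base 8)273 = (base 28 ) 6j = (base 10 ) 187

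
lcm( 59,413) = 413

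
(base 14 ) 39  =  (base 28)1N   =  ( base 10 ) 51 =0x33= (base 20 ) 2B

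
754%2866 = 754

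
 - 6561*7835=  - 51405435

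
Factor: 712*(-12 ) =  - 8544 = - 2^5 *3^1*89^1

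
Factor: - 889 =  -  7^1*127^1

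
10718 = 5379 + 5339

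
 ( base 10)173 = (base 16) AD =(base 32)5D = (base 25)6n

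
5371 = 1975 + 3396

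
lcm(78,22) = 858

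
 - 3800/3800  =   - 1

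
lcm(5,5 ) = 5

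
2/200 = 1/100 = 0.01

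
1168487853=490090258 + 678397595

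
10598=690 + 9908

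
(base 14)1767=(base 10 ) 4207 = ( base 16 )106f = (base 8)10157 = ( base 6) 31251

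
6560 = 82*80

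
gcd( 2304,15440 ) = 16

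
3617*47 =169999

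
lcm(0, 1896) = 0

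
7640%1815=380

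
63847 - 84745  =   - 20898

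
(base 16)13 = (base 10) 19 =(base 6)31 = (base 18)11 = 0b10011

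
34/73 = 34/73  =  0.47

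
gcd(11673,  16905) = 3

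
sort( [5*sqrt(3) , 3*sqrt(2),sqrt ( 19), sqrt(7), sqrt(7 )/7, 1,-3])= [ - 3,sqrt( 7)/7, 1,sqrt(7), 3*sqrt(2), sqrt (19),5*sqrt( 3) ]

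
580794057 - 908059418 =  - 327265361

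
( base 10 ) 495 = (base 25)JK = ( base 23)lc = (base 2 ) 111101111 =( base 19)171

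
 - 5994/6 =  - 999  =  -999.00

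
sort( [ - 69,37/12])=[ - 69,  37/12]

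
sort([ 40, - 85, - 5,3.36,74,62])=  [ - 85,-5,3.36 , 40,62,74]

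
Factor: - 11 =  - 11^1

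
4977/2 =2488  +  1/2  =  2488.50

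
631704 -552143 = 79561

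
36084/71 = 508  +  16/71 = 508.23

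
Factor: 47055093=3^1*439^1*35729^1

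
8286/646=4143/323  =  12.83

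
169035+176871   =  345906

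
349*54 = 18846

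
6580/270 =658/27 = 24.37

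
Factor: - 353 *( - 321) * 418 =2^1*3^1 * 11^1*19^1*107^1*353^1 = 47364834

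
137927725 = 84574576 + 53353149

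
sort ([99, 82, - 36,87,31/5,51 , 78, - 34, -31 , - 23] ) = [ - 36, - 34, - 31, - 23 , 31/5,  51,78, 82,87 , 99]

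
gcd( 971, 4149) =1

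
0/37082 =0 = 0.00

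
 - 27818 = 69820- 97638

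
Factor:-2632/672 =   -  47/12 = - 2^( - 2)*3^(  -  1 )*47^1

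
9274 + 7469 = 16743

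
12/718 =6/359 = 0.02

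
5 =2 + 3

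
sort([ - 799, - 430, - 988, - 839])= [-988, - 839, - 799, - 430 ]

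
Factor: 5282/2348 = 2641/1174=2^( - 1)*19^1 * 139^1*587^( - 1) 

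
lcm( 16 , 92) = 368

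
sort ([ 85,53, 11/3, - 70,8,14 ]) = [  -  70,11/3,8,14,  53, 85] 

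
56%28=0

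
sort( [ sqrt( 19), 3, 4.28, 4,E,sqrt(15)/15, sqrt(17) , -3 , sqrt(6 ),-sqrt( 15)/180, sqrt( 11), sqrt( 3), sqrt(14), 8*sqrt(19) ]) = [ - 3, - sqrt(15) /180, sqrt(15) /15, sqrt ( 3),sqrt(6), E,3, sqrt( 11 ),sqrt(14), 4, sqrt ( 17 ),4.28 , sqrt(19),8 * sqrt(19) ]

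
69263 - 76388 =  - 7125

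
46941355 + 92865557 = 139806912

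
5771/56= 103+3/56= 103.05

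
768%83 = 21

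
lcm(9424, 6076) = 461776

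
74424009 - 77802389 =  - 3378380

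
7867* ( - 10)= - 78670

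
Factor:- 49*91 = - 4459 =-7^3 * 13^1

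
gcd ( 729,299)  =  1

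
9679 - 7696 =1983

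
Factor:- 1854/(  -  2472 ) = 3/4 = 2^( - 2)*3^1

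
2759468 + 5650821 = 8410289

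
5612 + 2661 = 8273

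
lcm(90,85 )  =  1530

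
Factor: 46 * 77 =2^1*7^1*11^1*23^1 = 3542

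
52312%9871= 2957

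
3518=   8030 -4512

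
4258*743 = 3163694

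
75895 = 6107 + 69788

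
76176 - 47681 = 28495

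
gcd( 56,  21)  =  7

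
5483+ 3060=8543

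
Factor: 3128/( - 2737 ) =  - 8/7 = - 2^3*7^( - 1)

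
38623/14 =38623/14 =2758.79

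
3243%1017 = 192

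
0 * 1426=0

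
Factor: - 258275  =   - 5^2*10331^1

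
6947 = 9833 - 2886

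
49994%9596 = 2014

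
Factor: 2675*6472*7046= 2^4*5^2*13^1*107^1*271^1*809^1 = 121984579600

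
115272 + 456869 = 572141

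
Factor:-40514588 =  - 2^2*71^1*142657^1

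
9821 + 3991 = 13812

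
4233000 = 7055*600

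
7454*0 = 0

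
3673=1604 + 2069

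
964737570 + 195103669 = 1159841239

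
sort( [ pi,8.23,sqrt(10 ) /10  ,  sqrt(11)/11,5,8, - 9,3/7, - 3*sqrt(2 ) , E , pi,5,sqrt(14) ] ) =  [-9, - 3*sqrt( 2 ),sqrt( 11)/11,sqrt( 10) /10,3/7,E,pi,pi,sqrt( 14), 5,5,8, 8.23 ] 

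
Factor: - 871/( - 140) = 2^( - 2 ) * 5^ ( - 1 )*7^( - 1)*13^1*67^1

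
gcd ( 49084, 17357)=1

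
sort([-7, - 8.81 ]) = [ - 8.81,-7 ]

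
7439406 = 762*9763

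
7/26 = 7/26 = 0.27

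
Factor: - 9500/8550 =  - 10/9 = - 2^1*3^( - 2) *5^1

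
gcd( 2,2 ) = 2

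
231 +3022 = 3253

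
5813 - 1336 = 4477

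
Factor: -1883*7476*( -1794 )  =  2^3* 3^2 * 7^2*13^1 * 23^1*89^1*269^1 = 25254690552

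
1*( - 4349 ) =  - 4349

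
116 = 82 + 34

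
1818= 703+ 1115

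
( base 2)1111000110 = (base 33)T9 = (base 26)1B4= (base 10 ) 966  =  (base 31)105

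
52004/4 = 13001 =13001.00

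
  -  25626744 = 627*( - 40872)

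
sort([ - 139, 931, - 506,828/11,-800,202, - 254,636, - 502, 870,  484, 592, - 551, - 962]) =[ - 962,-800, - 551, -506 ,- 502, - 254, - 139,  828/11, 202, 484, 592,636,  870, 931] 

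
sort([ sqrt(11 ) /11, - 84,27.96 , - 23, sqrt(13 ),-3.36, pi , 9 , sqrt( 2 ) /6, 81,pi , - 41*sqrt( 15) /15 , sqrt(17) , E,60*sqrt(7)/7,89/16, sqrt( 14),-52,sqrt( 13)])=[-84 , - 52,-23, - 41*sqrt ( 15) /15, - 3.36, sqrt( 2 )/6,sqrt (11)/11,E,pi,pi, sqrt(13) , sqrt (13) , sqrt(14 ) , sqrt(17),89/16,9,60*sqrt( 7)/7 , 27.96, 81]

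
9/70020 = 1/7780 = 0.00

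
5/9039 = 5/9039 = 0.00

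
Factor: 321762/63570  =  329/65 = 5^( - 1 )*7^1*13^( - 1 )*47^1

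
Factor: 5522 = 2^1*11^1*251^1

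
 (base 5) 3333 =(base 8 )724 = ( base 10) 468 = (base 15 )213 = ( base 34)DQ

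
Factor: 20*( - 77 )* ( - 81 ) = 124740= 2^2*3^4*5^1  *  7^1* 11^1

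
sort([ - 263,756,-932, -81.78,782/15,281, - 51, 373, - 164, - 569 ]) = [ -932 , - 569,-263, - 164, - 81.78 , - 51,782/15,  281,373,756 ] 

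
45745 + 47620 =93365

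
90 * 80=7200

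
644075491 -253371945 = 390703546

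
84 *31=2604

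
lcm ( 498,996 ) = 996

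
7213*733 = 5287129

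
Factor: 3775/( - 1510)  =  -2^( - 1 )* 5^1  =  -5/2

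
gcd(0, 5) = 5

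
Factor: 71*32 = 2272 = 2^5*71^1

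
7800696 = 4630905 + 3169791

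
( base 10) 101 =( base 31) 38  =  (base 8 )145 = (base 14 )73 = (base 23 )49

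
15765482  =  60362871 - 44597389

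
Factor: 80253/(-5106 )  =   - 2^(  -  1 )*3^1*23^( - 1)*241^1 = - 723/46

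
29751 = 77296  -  47545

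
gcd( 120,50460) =60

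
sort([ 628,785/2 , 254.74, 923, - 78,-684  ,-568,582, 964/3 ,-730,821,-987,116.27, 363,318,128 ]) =[-987,-730, - 684, - 568  , - 78, 116.27 , 128,254.74,318,964/3,  363,785/2,582,628,821, 923]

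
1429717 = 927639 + 502078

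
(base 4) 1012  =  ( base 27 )2G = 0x46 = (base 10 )70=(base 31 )28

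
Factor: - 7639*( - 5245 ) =5^1*1049^1*7639^1 = 40066555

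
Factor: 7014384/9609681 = 2^4*3^2*13^1*167^(-1)*1249^1*19181^(- 1)=2338128/3203227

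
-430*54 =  - 23220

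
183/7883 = 183/7883 =0.02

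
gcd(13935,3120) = 15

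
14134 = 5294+8840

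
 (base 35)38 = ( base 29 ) 3Q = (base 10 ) 113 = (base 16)71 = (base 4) 1301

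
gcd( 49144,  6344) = 8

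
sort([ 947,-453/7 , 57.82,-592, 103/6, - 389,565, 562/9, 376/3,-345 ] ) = [ - 592, -389, - 345 , - 453/7, 103/6, 57.82, 562/9, 376/3,565, 947 ]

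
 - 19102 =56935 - 76037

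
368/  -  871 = -1 + 503/871 = - 0.42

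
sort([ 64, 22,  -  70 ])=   [-70,22, 64 ] 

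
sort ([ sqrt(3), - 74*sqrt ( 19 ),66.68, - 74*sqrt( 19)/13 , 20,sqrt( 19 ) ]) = [ - 74*sqrt(19), - 74*sqrt( 19 )/13, sqrt( 3),  sqrt( 19 ), 20, 66.68]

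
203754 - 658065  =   - 454311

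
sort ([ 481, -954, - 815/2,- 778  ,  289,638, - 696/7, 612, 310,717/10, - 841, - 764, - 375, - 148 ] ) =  [ -954, - 841,-778, -764, - 815/2, - 375, - 148, - 696/7, 717/10, 289, 310, 481,612, 638]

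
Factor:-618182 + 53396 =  - 2^1 * 3^3*10459^1 = -564786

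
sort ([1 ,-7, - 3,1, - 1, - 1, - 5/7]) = [-7 , - 3, - 1 , - 1, - 5/7 , 1,1] 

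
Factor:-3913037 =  - 31^1*126227^1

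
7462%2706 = 2050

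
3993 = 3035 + 958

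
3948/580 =6  +  117/145 = 6.81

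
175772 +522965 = 698737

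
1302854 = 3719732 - 2416878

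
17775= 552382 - 534607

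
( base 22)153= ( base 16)255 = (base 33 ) I3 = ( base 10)597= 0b1001010101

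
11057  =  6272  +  4785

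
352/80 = 4 + 2/5 = 4.40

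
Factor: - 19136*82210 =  - 1573170560 = - 2^7 * 5^1 * 13^1*23^1*8221^1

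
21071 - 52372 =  - 31301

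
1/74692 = 1/74692= 0.00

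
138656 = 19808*7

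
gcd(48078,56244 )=6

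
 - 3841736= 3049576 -6891312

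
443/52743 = 443/52743 = 0.01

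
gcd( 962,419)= 1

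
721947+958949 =1680896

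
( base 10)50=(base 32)1I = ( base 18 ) 2E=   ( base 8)62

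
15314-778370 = -763056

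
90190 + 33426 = 123616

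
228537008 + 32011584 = 260548592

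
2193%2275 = 2193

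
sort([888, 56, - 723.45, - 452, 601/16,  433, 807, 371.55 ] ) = [ - 723.45, - 452,601/16, 56, 371.55,433, 807, 888 ]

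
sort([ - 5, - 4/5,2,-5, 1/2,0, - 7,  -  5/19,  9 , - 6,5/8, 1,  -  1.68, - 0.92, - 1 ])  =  [ - 7,-6,-5,  -  5, -1.68, - 1, - 0.92, - 4/5, - 5/19,  0, 1/2, 5/8, 1, 2,9 ]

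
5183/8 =647 + 7/8 = 647.88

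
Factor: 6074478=2^1 * 3^2*41^1 * 8231^1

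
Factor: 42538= 2^1 * 21269^1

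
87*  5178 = 450486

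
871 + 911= 1782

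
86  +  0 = 86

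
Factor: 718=2^1*359^1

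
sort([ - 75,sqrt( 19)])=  [ - 75,sqrt(19)]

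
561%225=111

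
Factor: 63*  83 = 5229 = 3^2*7^1*83^1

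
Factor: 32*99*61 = 193248 = 2^5*3^2*11^1*61^1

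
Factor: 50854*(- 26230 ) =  - 1333900420= - 2^2 *5^1* 43^1 * 47^1*61^1 * 541^1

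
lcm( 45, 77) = 3465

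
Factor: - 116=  - 2^2*29^1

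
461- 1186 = - 725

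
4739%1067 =471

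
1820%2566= 1820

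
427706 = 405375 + 22331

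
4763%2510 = 2253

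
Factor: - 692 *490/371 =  - 48440/53 = - 2^3* 5^1*7^1*53^( - 1)*173^1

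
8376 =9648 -1272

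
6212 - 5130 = 1082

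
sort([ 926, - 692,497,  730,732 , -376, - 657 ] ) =[ - 692, - 657, - 376,497,730,  732,  926] 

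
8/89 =8/89 = 0.09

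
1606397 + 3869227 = 5475624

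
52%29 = 23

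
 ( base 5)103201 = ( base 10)3551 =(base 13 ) 1802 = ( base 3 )11212112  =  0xDDF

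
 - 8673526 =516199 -9189725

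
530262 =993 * 534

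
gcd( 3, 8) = 1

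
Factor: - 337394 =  - 2^1 * 168697^1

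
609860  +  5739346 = 6349206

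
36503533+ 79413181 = 115916714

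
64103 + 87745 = 151848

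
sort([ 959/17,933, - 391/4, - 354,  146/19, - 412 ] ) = [ - 412, - 354, - 391/4,  146/19,959/17,933]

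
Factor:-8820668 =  - 2^2*2205167^1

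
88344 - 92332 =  - 3988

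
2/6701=2/6701 = 0.00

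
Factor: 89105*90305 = 8046627025 = 5^2* 71^1*251^1*18061^1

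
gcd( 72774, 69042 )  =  1866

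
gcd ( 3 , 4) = 1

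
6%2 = 0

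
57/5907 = 19/1969 =0.01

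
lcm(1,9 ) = 9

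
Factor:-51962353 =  - 17^1*271^1*11279^1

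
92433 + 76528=168961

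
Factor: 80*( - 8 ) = -2^7*5^1 = - 640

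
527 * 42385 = 22336895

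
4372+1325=5697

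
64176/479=64176/479 = 133.98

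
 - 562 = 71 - 633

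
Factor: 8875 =5^3*71^1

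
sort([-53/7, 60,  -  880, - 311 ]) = [ - 880,  -  311,  -  53/7,60 ] 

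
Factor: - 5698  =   -2^1*7^1*11^1 * 37^1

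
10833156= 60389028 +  - 49555872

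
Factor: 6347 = 11^1*577^1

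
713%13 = 11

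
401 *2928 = 1174128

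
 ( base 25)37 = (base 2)1010010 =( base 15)57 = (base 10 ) 82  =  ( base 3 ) 10001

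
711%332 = 47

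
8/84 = 2/21= 0.10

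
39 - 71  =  -32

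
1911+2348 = 4259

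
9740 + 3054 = 12794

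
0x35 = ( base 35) 1i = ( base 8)65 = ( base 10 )53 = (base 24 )25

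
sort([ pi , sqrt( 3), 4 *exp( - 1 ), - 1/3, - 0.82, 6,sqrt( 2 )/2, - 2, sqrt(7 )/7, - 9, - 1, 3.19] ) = [ - 9, - 2, - 1, - 0.82, -1/3, sqrt(7)/7, sqrt( 2 ) /2, 4 * exp(  -  1 ),sqrt( 3), pi,3.19, 6]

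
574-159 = 415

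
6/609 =2/203 = 0.01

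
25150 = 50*503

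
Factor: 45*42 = 2^1*3^3*5^1*7^1= 1890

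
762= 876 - 114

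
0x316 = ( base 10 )790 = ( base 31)PF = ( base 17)2C8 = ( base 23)1B8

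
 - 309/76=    - 309/76 = - 4.07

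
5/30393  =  5/30393 = 0.00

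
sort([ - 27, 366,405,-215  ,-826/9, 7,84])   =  [-215, - 826/9, - 27 , 7,84, 366 , 405]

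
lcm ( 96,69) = 2208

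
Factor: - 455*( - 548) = 2^2*5^1*7^1*13^1*137^1 = 249340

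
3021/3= 1007= 1007.00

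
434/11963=62/1709 =0.04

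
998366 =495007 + 503359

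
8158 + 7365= 15523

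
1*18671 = 18671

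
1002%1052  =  1002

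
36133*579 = 20921007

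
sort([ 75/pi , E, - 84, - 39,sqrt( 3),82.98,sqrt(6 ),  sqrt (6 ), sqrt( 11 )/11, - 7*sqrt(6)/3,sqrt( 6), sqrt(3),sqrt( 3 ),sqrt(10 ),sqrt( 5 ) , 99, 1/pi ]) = [ - 84, - 39,-7*sqrt( 6)/3, sqrt(11 ) /11,  1/pi, sqrt( 3 ), sqrt(3 ),  sqrt( 3),  sqrt( 5), sqrt(6),  sqrt( 6 ), sqrt(6 ),E,sqrt ( 10 ), 75/pi, 82.98, 99]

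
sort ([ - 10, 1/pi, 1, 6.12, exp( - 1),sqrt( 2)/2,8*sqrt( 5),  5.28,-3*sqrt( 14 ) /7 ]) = [ - 10, - 3*sqrt( 14)/7,1/pi, exp( - 1),sqrt( 2)/2,1 , 5.28, 6.12, 8*sqrt(5)] 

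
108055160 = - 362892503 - -470947663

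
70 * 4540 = 317800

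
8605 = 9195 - 590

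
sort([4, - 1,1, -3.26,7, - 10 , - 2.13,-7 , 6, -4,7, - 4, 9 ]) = [ - 10, - 7, - 4, - 4, -3.26, - 2.13, - 1,1,  4,6,7  ,  7,  9 ] 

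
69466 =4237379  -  4167913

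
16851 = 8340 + 8511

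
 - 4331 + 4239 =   -  92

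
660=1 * 660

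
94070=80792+13278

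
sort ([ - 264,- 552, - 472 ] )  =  [ -552, - 472, - 264] 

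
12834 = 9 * 1426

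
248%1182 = 248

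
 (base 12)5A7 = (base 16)34f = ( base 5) 11342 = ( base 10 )847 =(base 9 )1141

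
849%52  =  17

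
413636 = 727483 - 313847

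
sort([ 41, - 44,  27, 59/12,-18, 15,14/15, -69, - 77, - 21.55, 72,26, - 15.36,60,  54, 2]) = [ - 77, - 69 ,  -  44, - 21.55, - 18,-15.36, 14/15,  2 , 59/12,15,26, 27,41, 54, 60, 72]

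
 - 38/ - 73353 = 38/73353 = 0.00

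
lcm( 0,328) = 0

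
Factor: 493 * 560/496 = 17255/31 = 5^1*7^1*17^1*29^1*31^( - 1 ) 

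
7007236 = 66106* 106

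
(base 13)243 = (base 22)hj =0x189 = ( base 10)393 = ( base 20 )JD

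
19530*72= 1406160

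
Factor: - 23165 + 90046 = 47^1*1423^1 = 66881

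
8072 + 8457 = 16529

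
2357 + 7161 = 9518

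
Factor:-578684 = -2^2 * 144671^1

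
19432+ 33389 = 52821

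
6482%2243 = 1996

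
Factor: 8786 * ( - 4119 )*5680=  - 2^5*3^1*5^1 * 23^1*  71^1*191^1*1373^1 = - 205556553120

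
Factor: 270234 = 2^1*3^2*15013^1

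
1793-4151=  - 2358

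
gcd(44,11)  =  11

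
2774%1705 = 1069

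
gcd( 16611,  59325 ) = 2373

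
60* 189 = 11340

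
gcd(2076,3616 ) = 4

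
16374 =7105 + 9269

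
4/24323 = 4/24323 = 0.00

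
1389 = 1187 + 202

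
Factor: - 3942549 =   -  3^2*13^1 *31^1* 1087^1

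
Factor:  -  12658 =-2^1  *6329^1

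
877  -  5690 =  - 4813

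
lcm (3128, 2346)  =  9384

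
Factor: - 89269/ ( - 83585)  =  5^(-1 ) * 73^( - 1)* 229^(-1)*89269^1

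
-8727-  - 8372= - 355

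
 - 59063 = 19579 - 78642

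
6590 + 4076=10666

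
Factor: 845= 5^1 * 13^2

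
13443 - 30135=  - 16692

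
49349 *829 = 40910321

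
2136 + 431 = 2567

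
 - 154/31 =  - 154/31 = -4.97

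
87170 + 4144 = 91314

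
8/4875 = 8/4875= 0.00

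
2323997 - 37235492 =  - 34911495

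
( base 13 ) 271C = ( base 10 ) 5602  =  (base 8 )12742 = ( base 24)9HA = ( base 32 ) 5F2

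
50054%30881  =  19173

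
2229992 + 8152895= 10382887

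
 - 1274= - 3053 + 1779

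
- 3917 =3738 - 7655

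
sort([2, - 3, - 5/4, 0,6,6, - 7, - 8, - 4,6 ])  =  [ - 8, - 7, - 4, - 3, - 5/4,0,2,6, 6 , 6]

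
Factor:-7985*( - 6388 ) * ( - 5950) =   -  303498671000  =  -2^3*5^3*7^1* 17^1 *1597^2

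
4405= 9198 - 4793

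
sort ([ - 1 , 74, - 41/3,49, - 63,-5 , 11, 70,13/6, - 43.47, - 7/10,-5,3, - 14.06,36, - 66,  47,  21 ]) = [-66, - 63, - 43.47, - 14.06, - 41/3,-5,-5,  -  1, - 7/10, 13/6,3, 11, 21,36, 47 , 49, 70,74 ] 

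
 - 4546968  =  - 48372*94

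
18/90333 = 2/10037  =  0.00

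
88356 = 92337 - 3981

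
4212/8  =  526 + 1/2 = 526.50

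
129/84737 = 129/84737 = 0.00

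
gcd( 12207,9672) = 39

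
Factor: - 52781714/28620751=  - 2^1*61^1*197^( - 1 ) * 145283^( - 1 ) * 432637^1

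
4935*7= 34545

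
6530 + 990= 7520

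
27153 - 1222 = 25931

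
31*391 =12121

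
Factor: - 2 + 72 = 70= 2^1*5^1*7^1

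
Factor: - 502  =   - 2^1*251^1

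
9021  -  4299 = 4722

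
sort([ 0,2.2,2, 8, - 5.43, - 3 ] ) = [-5.43, - 3, 0,2, 2.2, 8]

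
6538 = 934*7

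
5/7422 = 5/7422 = 0.00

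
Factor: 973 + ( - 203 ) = 2^1*5^1 * 7^1*11^1=770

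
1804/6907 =1804/6907 = 0.26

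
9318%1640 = 1118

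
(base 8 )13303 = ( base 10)5827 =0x16c3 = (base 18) hhd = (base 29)6qr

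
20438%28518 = 20438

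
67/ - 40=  - 67/40 = - 1.68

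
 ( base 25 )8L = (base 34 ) 6h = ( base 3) 22012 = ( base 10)221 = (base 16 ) dd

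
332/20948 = 83/5237 = 0.02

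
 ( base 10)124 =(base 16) 7C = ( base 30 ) 44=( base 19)6A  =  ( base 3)11121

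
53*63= 3339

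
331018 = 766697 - 435679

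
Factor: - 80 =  -2^4*5^1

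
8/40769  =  8/40769 = 0.00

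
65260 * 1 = 65260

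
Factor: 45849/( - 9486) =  - 29/6=- 2^( - 1 )*3^( - 1) * 29^1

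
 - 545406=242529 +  - 787935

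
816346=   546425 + 269921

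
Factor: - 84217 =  - 7^1* 53^1*227^1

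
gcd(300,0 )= 300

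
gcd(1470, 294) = 294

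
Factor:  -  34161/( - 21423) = 59/37 = 37^( - 1 ) * 59^1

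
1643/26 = 63 + 5/26  =  63.19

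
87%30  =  27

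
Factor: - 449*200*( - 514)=2^4*5^2*257^1*449^1 = 46157200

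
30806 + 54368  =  85174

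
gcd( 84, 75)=3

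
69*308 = 21252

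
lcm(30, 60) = 60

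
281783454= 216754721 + 65028733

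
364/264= 1  +  25/66 = 1.38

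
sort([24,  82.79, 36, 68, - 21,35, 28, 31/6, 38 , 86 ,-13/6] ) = [  -  21, - 13/6,31/6, 24, 28,35, 36, 38,68, 82.79, 86] 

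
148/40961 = 148/40961 =0.00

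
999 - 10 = 989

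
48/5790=8/965 = 0.01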